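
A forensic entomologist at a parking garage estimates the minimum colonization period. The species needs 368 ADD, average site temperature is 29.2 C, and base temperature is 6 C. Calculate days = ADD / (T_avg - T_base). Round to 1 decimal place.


Insect development time:
Effective temperature = avg_temp - T_base = 29.2 - 6 = 23.2 C
Days = ADD / effective_temp = 368 / 23.2 = 15.9 days

15.9


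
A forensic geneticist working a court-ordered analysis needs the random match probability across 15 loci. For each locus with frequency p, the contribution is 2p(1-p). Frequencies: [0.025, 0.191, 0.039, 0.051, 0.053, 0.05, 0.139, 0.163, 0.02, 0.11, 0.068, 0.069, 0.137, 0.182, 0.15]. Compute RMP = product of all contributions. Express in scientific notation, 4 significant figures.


Computing RMP for 15 loci:
Locus 1: 2 * 0.025 * 0.975 = 0.04875
Locus 2: 2 * 0.191 * 0.809 = 0.309038
Locus 3: 2 * 0.039 * 0.961 = 0.074958
Locus 4: 2 * 0.051 * 0.949 = 0.096798
Locus 5: 2 * 0.053 * 0.947 = 0.100382
Locus 6: 2 * 0.05 * 0.95 = 0.095
Locus 7: 2 * 0.139 * 0.861 = 0.239358
Locus 8: 2 * 0.163 * 0.837 = 0.272862
Locus 9: 2 * 0.02 * 0.98 = 0.0392
Locus 10: 2 * 0.11 * 0.89 = 0.1958
Locus 11: 2 * 0.068 * 0.932 = 0.126752
Locus 12: 2 * 0.069 * 0.931 = 0.128478
Locus 13: 2 * 0.137 * 0.863 = 0.236462
Locus 14: 2 * 0.182 * 0.818 = 0.297752
Locus 15: 2 * 0.15 * 0.85 = 0.255
RMP = 1.528e-13

1.528e-13


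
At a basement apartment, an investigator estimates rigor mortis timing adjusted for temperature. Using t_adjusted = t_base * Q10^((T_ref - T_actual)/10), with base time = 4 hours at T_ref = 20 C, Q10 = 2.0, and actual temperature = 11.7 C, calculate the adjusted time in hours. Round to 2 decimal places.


Rigor mortis time adjustment:
Exponent = (T_ref - T_actual) / 10 = (20 - 11.7) / 10 = 0.83
Q10 factor = 2.0^0.83 = 1.77769
t_adjusted = 4 * 1.77769 = 7.11 hours

7.11


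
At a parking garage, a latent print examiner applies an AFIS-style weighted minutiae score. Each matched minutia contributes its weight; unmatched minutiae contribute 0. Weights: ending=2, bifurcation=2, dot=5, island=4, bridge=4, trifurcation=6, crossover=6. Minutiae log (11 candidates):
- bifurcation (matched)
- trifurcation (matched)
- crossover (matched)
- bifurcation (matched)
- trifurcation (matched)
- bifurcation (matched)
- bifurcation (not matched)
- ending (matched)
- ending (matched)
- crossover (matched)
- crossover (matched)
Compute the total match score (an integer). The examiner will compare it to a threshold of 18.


Weighted minutiae match score:
  bifurcation: matched, +2 (running total 2)
  trifurcation: matched, +6 (running total 8)
  crossover: matched, +6 (running total 14)
  bifurcation: matched, +2 (running total 16)
  trifurcation: matched, +6 (running total 22)
  bifurcation: matched, +2 (running total 24)
  bifurcation: not matched, +0
  ending: matched, +2 (running total 26)
  ending: matched, +2 (running total 28)
  crossover: matched, +6 (running total 34)
  crossover: matched, +6 (running total 40)
Total score = 40
Threshold = 18; verdict = identification

40


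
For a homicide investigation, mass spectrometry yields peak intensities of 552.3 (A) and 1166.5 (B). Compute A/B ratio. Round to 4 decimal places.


Spectral peak ratio:
Peak A = 552.3 counts
Peak B = 1166.5 counts
Ratio = 552.3 / 1166.5 = 0.4735

0.4735


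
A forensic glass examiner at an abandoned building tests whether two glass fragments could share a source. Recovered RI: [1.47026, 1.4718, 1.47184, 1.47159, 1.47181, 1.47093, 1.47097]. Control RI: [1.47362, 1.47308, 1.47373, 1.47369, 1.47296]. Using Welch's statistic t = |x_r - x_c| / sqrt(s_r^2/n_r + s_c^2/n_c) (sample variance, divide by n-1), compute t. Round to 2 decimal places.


Welch's t-criterion for glass RI comparison:
Recovered mean = sum / n_r = 10.2992 / 7 = 1.4713143
Control mean = sum / n_c = 7.36708 / 5 = 1.473416
Recovered sample variance s_r^2 = 3.68629e-07
Control sample variance s_c^2 = 1.3403e-07
Welch SE (unpooled) = sqrt(s_r^2/n_r + s_c^2/n_c) = sqrt(5.26612e-08 + 2.6806e-08) = sqrt(7.94672e-08) = 0.000281899
|mean_r - mean_c| = 0.00210171
t = 0.00210171 / 0.000281899 = 7.46

7.46


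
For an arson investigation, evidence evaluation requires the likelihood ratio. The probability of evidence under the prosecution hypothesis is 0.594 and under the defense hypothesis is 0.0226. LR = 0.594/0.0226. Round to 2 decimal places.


Likelihood ratio calculation:
LR = P(E|Hp) / P(E|Hd)
LR = 0.594 / 0.0226
LR = 26.28

26.28


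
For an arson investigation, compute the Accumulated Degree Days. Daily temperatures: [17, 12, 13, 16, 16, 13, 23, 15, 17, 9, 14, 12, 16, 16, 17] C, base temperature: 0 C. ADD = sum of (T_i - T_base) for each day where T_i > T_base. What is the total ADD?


Computing ADD day by day:
Day 1: max(0, 17 - 0) = 17
Day 2: max(0, 12 - 0) = 12
Day 3: max(0, 13 - 0) = 13
Day 4: max(0, 16 - 0) = 16
Day 5: max(0, 16 - 0) = 16
Day 6: max(0, 13 - 0) = 13
Day 7: max(0, 23 - 0) = 23
Day 8: max(0, 15 - 0) = 15
Day 9: max(0, 17 - 0) = 17
Day 10: max(0, 9 - 0) = 9
Day 11: max(0, 14 - 0) = 14
Day 12: max(0, 12 - 0) = 12
Day 13: max(0, 16 - 0) = 16
Day 14: max(0, 16 - 0) = 16
Day 15: max(0, 17 - 0) = 17
Total ADD = 226

226


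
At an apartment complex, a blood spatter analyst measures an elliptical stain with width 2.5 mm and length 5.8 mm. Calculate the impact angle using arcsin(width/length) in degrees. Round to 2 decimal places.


Blood spatter impact angle calculation:
width / length = 2.5 / 5.8 = 0.431034
angle = arcsin(0.431034)
angle = 25.53 degrees

25.53


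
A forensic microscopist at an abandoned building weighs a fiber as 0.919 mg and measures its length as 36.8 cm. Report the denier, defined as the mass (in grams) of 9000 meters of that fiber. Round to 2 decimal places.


Denier calculation:
Mass in grams = 0.919 mg / 1000 = 0.000919 g
Length in meters = 36.8 cm / 100 = 0.368 m
Linear density = mass / length = 0.000919 / 0.368 = 0.00249728 g/m
Denier = (g/m) * 9000 = 0.00249728 * 9000 = 22.48

22.48


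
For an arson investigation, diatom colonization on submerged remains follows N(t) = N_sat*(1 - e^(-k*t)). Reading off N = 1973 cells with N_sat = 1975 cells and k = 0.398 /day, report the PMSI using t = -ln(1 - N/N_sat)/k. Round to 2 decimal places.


PMSI from diatom colonization curve:
N / N_sat = 1973 / 1975 = 0.998987
1 - N/N_sat = 0.001013
ln(1 - N/N_sat) = -6.894839
t = -ln(1 - N/N_sat) / k = -(-6.894839) / 0.398 = 17.32 days

17.32


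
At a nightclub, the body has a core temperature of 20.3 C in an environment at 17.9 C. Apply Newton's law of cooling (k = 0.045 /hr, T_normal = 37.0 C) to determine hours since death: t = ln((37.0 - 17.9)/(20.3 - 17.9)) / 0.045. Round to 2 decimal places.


Using Newton's law of cooling:
t = ln((T_normal - T_ambient) / (T_body - T_ambient)) / k
T_normal - T_ambient = 19.1
T_body - T_ambient = 2.4
Ratio = 7.958333
ln(ratio) = 2.07422
t = 2.07422 / 0.045 = 46.09 hours

46.09


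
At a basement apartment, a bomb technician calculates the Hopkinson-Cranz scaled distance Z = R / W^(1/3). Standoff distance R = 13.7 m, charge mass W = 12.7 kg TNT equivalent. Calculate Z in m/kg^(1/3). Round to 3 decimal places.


Scaled distance calculation:
W^(1/3) = 12.7^(1/3) = 2.333107
Z = R / W^(1/3) = 13.7 / 2.333107
Z = 5.872 m/kg^(1/3)

5.872


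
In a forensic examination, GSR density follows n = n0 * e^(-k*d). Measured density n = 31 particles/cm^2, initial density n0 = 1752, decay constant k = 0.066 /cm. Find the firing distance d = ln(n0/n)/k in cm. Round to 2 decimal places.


GSR distance calculation:
n0/n = 1752 / 31 = 56.516129
ln(n0/n) = 4.034526
d = 4.034526 / 0.066 = 61.13 cm

61.13


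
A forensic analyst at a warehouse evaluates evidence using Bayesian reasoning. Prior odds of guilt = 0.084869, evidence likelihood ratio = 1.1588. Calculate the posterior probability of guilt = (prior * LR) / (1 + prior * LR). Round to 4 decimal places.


Bayesian evidence evaluation:
Posterior odds = prior_odds * LR = 0.084869 * 1.1588 = 0.0983462
Posterior probability = posterior_odds / (1 + posterior_odds)
= 0.0983462 / (1 + 0.0983462)
= 0.0983462 / 1.0983462
= 0.0895

0.0895


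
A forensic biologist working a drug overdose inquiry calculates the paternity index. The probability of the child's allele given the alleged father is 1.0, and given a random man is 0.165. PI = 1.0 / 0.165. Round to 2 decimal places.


Paternity Index calculation:
PI = P(allele|father) / P(allele|random)
PI = 1.0 / 0.165
PI = 6.06

6.06


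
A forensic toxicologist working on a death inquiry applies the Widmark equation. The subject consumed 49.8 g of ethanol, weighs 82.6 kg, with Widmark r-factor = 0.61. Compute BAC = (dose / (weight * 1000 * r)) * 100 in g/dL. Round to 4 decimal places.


Applying the Widmark formula:
BAC = (dose_g / (body_wt * 1000 * r)) * 100
Denominator = 82.6 * 1000 * 0.61 = 50386
BAC = (49.8 / 50386) * 100
BAC = 0.0988 g/dL

0.0988


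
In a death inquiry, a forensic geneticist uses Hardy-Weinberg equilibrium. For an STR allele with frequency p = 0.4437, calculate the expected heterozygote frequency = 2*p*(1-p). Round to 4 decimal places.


Hardy-Weinberg heterozygote frequency:
q = 1 - p = 1 - 0.4437 = 0.5563
2pq = 2 * 0.4437 * 0.5563 = 0.4937

0.4937


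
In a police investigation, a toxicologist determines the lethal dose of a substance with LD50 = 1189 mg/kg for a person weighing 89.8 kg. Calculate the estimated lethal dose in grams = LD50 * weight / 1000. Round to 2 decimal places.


Lethal dose calculation:
Lethal dose = LD50 * body_weight / 1000
= 1189 * 89.8 / 1000
= 106772.2 / 1000
= 106.77 g

106.77


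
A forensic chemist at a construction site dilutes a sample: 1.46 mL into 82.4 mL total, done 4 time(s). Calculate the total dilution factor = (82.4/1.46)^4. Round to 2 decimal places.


Dilution factor calculation:
Single dilution = V_total / V_sample = 82.4 / 1.46 ≈ 56.438356
Number of dilutions = 4
Total DF = (82.4 / 1.46)^4 (full precision, rounded at the end) = 10146059.94

10146059.94


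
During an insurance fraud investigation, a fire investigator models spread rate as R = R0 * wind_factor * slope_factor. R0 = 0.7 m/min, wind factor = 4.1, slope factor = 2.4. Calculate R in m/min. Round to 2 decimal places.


Fire spread rate calculation:
R = R0 * wind_factor * slope_factor
= 0.7 * 4.1 * 2.4
= 2.87 * 2.4
= 6.89 m/min

6.89


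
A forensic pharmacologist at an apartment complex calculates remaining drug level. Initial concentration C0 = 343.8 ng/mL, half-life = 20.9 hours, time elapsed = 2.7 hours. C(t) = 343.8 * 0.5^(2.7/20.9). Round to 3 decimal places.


Drug concentration decay:
Number of half-lives = t / t_half = 2.7 / 20.9 = 0.129187
Decay factor = 0.5^0.129187 = 0.91434657
C(t) = 343.8 * 0.91434657 = 314.352 ng/mL

314.352


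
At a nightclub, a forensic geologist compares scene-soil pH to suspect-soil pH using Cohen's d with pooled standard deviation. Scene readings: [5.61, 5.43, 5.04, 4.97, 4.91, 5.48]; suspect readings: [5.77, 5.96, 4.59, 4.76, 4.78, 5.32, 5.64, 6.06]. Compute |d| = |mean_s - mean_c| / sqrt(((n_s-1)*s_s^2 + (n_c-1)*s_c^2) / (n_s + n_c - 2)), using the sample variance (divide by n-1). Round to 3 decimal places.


Pooled-variance Cohen's d for soil pH comparison:
Scene mean = 31.44 / 6 = 5.24
Suspect mean = 42.88 / 8 = 5.36
Scene sample variance s_s^2 = 0.09048
Suspect sample variance s_c^2 = 0.341057
Pooled variance = ((n_s-1)*s_s^2 + (n_c-1)*s_c^2) / (n_s + n_c - 2) = 0.23665
Pooled SD = sqrt(0.23665) = 0.486467
Mean difference = -0.12
|d| = |-0.12| / 0.486467 = 0.247

0.247


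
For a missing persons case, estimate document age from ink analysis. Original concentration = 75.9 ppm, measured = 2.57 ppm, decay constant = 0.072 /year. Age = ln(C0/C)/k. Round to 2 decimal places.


Document age estimation:
C0/C = 75.9 / 2.57 = 29.533074
ln(C0/C) = 3.385511
t = 3.385511 / 0.072 = 47.02 years

47.02


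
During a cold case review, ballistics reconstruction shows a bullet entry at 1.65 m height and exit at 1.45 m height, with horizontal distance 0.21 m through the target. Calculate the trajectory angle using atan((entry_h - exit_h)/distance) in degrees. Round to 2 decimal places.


Bullet trajectory angle:
Height difference = 1.65 - 1.45 = 0.2 m
angle = atan(0.2 / 0.21)
angle = atan(0.952381)
angle = 43.60 degrees

43.60


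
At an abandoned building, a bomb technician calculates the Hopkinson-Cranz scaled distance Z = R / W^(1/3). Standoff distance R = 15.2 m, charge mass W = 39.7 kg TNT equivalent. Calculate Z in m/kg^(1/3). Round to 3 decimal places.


Scaled distance calculation:
W^(1/3) = 39.7^(1/3) = 3.411381
Z = R / W^(1/3) = 15.2 / 3.411381
Z = 4.456 m/kg^(1/3)

4.456


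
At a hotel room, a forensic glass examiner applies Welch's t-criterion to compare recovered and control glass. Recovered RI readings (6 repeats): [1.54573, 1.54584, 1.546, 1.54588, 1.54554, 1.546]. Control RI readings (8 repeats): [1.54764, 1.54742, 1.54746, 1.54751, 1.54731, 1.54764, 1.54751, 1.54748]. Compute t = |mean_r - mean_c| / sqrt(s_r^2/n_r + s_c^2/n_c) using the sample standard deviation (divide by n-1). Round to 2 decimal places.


Welch's t-criterion for glass RI comparison:
Recovered mean = sum / n_r = 9.27499 / 6 = 1.5458317
Control mean = sum / n_c = 12.37997 / 8 = 1.5474963
Recovered sample variance s_r^2 = 3.08967e-08
Control sample variance s_c^2 = 1.19696e-08
Welch SE (unpooled) = sqrt(s_r^2/n_r + s_c^2/n_c) = sqrt(5.14944e-09 + 1.49621e-09) = sqrt(6.64565e-09) = 8.15209e-05
|mean_r - mean_c| = 0.00166458
t = 0.00166458 / 8.15209e-05 = 20.42

20.42


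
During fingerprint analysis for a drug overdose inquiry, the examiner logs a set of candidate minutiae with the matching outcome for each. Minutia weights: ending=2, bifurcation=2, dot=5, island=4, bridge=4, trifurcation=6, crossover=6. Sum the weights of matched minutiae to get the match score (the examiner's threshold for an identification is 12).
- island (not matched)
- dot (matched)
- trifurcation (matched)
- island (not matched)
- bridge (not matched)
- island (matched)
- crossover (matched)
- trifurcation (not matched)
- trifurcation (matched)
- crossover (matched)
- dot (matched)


Weighted minutiae match score:
  island: not matched, +0
  dot: matched, +5 (running total 5)
  trifurcation: matched, +6 (running total 11)
  island: not matched, +0
  bridge: not matched, +0
  island: matched, +4 (running total 15)
  crossover: matched, +6 (running total 21)
  trifurcation: not matched, +0
  trifurcation: matched, +6 (running total 27)
  crossover: matched, +6 (running total 33)
  dot: matched, +5 (running total 38)
Total score = 38
Threshold = 12; verdict = identification

38


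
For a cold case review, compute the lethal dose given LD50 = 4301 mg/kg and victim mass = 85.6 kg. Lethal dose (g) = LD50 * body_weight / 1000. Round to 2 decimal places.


Lethal dose calculation:
Lethal dose = LD50 * body_weight / 1000
= 4301 * 85.6 / 1000
= 368165.6 / 1000
= 368.17 g

368.17


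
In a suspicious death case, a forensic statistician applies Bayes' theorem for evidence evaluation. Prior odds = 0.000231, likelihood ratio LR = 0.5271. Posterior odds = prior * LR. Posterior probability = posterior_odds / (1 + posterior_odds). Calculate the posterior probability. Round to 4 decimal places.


Bayesian evidence evaluation:
Posterior odds = prior_odds * LR = 0.000231 * 0.5271 = 0.0001217601
Posterior probability = posterior_odds / (1 + posterior_odds)
= 0.0001217601 / (1 + 0.0001217601)
= 0.0001217601 / 1.0001217601
= 0.0001

0.0001


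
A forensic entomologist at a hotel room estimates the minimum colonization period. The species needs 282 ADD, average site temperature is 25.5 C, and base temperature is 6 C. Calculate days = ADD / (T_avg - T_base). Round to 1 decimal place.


Insect development time:
Effective temperature = avg_temp - T_base = 25.5 - 6 = 19.5 C
Days = ADD / effective_temp = 282 / 19.5 = 14.5 days

14.5


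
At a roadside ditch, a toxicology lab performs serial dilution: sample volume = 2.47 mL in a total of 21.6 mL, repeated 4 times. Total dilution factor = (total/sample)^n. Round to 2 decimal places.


Dilution factor calculation:
Single dilution = V_total / V_sample = 21.6 / 2.47 ≈ 8.744939
Number of dilutions = 4
Total DF = (21.6 / 2.47)^4 (full precision, rounded at the end) = 5848.27

5848.27


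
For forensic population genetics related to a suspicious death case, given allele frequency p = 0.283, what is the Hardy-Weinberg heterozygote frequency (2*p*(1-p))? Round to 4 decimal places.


Hardy-Weinberg heterozygote frequency:
q = 1 - p = 1 - 0.283 = 0.717
2pq = 2 * 0.283 * 0.717 = 0.4058

0.4058


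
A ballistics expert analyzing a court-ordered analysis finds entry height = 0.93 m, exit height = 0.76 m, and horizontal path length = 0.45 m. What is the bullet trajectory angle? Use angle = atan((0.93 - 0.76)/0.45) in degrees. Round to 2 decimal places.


Bullet trajectory angle:
Height difference = 0.93 - 0.76 = 0.17 m
angle = atan(0.17 / 0.45)
angle = atan(0.377778)
angle = 20.70 degrees

20.70


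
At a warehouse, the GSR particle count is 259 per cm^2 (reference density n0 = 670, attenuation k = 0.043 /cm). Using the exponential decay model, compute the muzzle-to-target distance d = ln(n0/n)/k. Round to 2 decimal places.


GSR distance calculation:
n0/n = 670 / 259 = 2.586873
ln(n0/n) = 0.95045
d = 0.95045 / 0.043 = 22.10 cm

22.10


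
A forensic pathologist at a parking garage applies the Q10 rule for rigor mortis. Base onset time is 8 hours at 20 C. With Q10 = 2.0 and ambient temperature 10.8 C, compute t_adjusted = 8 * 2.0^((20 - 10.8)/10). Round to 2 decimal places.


Rigor mortis time adjustment:
Exponent = (T_ref - T_actual) / 10 = (20 - 10.8) / 10 = 0.92
Q10 factor = 2.0^0.92 = 1.89212
t_adjusted = 8 * 1.89212 = 15.14 hours

15.14


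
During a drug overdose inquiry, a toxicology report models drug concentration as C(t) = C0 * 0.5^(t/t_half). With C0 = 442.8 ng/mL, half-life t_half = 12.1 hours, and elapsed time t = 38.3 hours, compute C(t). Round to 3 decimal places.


Drug concentration decay:
Number of half-lives = t / t_half = 38.3 / 12.1 = 3.165289
Decay factor = 0.5^3.165289 = 0.11146873
C(t) = 442.8 * 0.11146873 = 49.358 ng/mL

49.358


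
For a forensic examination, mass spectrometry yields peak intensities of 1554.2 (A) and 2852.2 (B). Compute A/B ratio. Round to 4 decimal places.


Spectral peak ratio:
Peak A = 1554.2 counts
Peak B = 2852.2 counts
Ratio = 1554.2 / 2852.2 = 0.5449

0.5449


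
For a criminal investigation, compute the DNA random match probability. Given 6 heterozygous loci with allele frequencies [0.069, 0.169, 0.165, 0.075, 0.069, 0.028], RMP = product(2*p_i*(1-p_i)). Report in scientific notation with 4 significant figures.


Computing RMP for 6 loci:
Locus 1: 2 * 0.069 * 0.931 = 0.128478
Locus 2: 2 * 0.169 * 0.831 = 0.280878
Locus 3: 2 * 0.165 * 0.835 = 0.27555
Locus 4: 2 * 0.075 * 0.925 = 0.13875
Locus 5: 2 * 0.069 * 0.931 = 0.128478
Locus 6: 2 * 0.028 * 0.972 = 0.054432
RMP = 9.649e-06

9.649e-06


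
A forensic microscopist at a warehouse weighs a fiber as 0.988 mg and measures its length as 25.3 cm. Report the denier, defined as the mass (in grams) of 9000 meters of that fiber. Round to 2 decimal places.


Denier calculation:
Mass in grams = 0.988 mg / 1000 = 0.000988 g
Length in meters = 25.3 cm / 100 = 0.253 m
Linear density = mass / length = 0.000988 / 0.253 = 0.00390514 g/m
Denier = (g/m) * 9000 = 0.00390514 * 9000 = 35.15

35.15


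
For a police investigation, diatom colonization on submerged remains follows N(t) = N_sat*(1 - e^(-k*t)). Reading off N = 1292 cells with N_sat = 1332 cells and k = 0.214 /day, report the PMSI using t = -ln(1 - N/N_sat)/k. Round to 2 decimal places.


PMSI from diatom colonization curve:
N / N_sat = 1292 / 1332 = 0.96997
1 - N/N_sat = 0.03003
ln(1 - N/N_sat) = -3.505558
t = -ln(1 - N/N_sat) / k = -(-3.505558) / 0.214 = 16.38 days

16.38


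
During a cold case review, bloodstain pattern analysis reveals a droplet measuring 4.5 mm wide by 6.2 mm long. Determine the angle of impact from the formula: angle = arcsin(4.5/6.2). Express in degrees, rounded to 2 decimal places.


Blood spatter impact angle calculation:
width / length = 4.5 / 6.2 = 0.725806
angle = arcsin(0.725806)
angle = 46.54 degrees

46.54


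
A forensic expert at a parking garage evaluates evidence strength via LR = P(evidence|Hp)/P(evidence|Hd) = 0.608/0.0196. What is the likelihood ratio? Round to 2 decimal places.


Likelihood ratio calculation:
LR = P(E|Hp) / P(E|Hd)
LR = 0.608 / 0.0196
LR = 31.02

31.02


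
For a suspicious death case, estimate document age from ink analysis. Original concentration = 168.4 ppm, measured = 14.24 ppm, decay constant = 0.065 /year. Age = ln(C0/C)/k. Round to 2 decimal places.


Document age estimation:
C0/C = 168.4 / 14.24 = 11.825843
ln(C0/C) = 2.470287
t = 2.470287 / 0.065 = 38.00 years

38.00


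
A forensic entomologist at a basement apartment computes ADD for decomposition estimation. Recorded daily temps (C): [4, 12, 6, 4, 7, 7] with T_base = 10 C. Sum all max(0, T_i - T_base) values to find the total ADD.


Computing ADD day by day:
Day 1: max(0, 4 - 10) = 0
Day 2: max(0, 12 - 10) = 2
Day 3: max(0, 6 - 10) = 0
Day 4: max(0, 4 - 10) = 0
Day 5: max(0, 7 - 10) = 0
Day 6: max(0, 7 - 10) = 0
Total ADD = 2

2


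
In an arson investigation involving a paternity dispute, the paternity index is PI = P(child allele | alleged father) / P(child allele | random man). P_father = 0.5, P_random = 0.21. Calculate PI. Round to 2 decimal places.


Paternity Index calculation:
PI = P(allele|father) / P(allele|random)
PI = 0.5 / 0.21
PI = 2.38

2.38


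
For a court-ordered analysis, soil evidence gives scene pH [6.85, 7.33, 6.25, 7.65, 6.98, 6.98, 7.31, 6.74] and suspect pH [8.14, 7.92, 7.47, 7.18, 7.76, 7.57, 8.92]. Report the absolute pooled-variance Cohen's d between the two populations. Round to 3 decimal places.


Pooled-variance Cohen's d for soil pH comparison:
Scene mean = 56.09 / 8 = 7.01125
Suspect mean = 54.96 / 7 = 7.851429
Scene sample variance s_s^2 = 0.182841
Suspect sample variance s_c^2 = 0.318948
Pooled variance = ((n_s-1)*s_s^2 + (n_c-1)*s_c^2) / (n_s + n_c - 2) = 0.245659
Pooled SD = sqrt(0.245659) = 0.49564
Mean difference = -0.840179
|d| = |-0.840179| / 0.49564 = 1.695

1.695


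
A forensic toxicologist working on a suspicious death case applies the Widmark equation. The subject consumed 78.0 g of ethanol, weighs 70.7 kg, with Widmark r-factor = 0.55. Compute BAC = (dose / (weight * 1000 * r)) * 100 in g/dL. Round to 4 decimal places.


Applying the Widmark formula:
BAC = (dose_g / (body_wt * 1000 * r)) * 100
Denominator = 70.7 * 1000 * 0.55 = 38885
BAC = (78.0 / 38885) * 100
BAC = 0.2006 g/dL

0.2006


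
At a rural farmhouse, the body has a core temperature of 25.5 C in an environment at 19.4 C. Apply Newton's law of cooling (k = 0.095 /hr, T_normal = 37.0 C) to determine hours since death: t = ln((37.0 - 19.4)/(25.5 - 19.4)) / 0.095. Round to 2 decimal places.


Using Newton's law of cooling:
t = ln((T_normal - T_ambient) / (T_body - T_ambient)) / k
T_normal - T_ambient = 17.6
T_body - T_ambient = 6.1
Ratio = 2.885246
ln(ratio) = 1.05961
t = 1.05961 / 0.095 = 11.15 hours

11.15


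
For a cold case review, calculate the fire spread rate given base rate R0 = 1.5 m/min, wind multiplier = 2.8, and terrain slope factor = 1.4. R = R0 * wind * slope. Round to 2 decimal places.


Fire spread rate calculation:
R = R0 * wind_factor * slope_factor
= 1.5 * 2.8 * 1.4
= 4.2 * 1.4
= 5.88 m/min

5.88


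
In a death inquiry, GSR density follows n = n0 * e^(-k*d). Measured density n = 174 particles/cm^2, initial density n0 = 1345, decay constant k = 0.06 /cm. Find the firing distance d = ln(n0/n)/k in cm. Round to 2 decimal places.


GSR distance calculation:
n0/n = 1345 / 174 = 7.729885
ln(n0/n) = 2.045094
d = 2.045094 / 0.06 = 34.08 cm

34.08


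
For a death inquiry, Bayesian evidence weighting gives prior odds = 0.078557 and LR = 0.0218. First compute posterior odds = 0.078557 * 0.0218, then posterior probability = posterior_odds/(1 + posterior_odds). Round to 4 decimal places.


Bayesian evidence evaluation:
Posterior odds = prior_odds * LR = 0.078557 * 0.0218 = 0.001712543
Posterior probability = posterior_odds / (1 + posterior_odds)
= 0.001712543 / (1 + 0.001712543)
= 0.001712543 / 1.001712543
= 0.0017

0.0017


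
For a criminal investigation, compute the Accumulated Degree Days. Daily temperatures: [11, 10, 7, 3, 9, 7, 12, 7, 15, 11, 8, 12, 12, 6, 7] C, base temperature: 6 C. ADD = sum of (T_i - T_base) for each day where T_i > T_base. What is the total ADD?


Computing ADD day by day:
Day 1: max(0, 11 - 6) = 5
Day 2: max(0, 10 - 6) = 4
Day 3: max(0, 7 - 6) = 1
Day 4: max(0, 3 - 6) = 0
Day 5: max(0, 9 - 6) = 3
Day 6: max(0, 7 - 6) = 1
Day 7: max(0, 12 - 6) = 6
Day 8: max(0, 7 - 6) = 1
Day 9: max(0, 15 - 6) = 9
Day 10: max(0, 11 - 6) = 5
Day 11: max(0, 8 - 6) = 2
Day 12: max(0, 12 - 6) = 6
Day 13: max(0, 12 - 6) = 6
Day 14: max(0, 6 - 6) = 0
Day 15: max(0, 7 - 6) = 1
Total ADD = 50

50


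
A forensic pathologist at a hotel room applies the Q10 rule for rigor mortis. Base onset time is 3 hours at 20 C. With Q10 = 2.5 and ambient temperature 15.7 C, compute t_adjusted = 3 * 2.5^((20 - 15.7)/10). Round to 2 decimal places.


Rigor mortis time adjustment:
Exponent = (T_ref - T_actual) / 10 = (20 - 15.7) / 10 = 0.43
Q10 factor = 2.5^0.43 = 1.48291
t_adjusted = 3 * 1.48291 = 4.45 hours

4.45


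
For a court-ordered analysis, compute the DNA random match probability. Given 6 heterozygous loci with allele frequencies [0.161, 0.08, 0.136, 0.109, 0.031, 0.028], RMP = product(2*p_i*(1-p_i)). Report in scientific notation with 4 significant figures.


Computing RMP for 6 loci:
Locus 1: 2 * 0.161 * 0.839 = 0.270158
Locus 2: 2 * 0.08 * 0.92 = 0.1472
Locus 3: 2 * 0.136 * 0.864 = 0.235008
Locus 4: 2 * 0.109 * 0.891 = 0.194238
Locus 5: 2 * 0.031 * 0.969 = 0.060078
Locus 6: 2 * 0.028 * 0.972 = 0.054432
RMP = 5.936e-06

5.936e-06


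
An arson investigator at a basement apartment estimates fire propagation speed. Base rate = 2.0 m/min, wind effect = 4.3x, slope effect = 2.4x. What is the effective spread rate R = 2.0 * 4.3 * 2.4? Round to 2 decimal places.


Fire spread rate calculation:
R = R0 * wind_factor * slope_factor
= 2.0 * 4.3 * 2.4
= 8.6 * 2.4
= 20.64 m/min

20.64


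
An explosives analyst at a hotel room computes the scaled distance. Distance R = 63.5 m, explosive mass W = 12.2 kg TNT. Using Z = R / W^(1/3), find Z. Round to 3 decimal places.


Scaled distance calculation:
W^(1/3) = 12.2^(1/3) = 2.302078
Z = R / W^(1/3) = 63.5 / 2.302078
Z = 27.584 m/kg^(1/3)

27.584


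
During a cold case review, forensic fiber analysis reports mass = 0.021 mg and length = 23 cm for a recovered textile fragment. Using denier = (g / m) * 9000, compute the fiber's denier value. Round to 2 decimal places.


Denier calculation:
Mass in grams = 0.021 mg / 1000 = 0.000021 g
Length in meters = 23 cm / 100 = 0.23 m
Linear density = mass / length = 0.000021 / 0.23 = 0.0000913 g/m
Denier = (g/m) * 9000 = 0.0000913 * 9000 = 0.82

0.82


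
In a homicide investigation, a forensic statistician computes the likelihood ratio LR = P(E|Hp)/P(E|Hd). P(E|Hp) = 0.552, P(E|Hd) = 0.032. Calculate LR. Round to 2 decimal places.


Likelihood ratio calculation:
LR = P(E|Hp) / P(E|Hd)
LR = 0.552 / 0.032
LR = 17.25

17.25


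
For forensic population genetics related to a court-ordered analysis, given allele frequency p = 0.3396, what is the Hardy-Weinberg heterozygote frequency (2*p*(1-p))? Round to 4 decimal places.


Hardy-Weinberg heterozygote frequency:
q = 1 - p = 1 - 0.3396 = 0.6604
2pq = 2 * 0.3396 * 0.6604 = 0.4485

0.4485


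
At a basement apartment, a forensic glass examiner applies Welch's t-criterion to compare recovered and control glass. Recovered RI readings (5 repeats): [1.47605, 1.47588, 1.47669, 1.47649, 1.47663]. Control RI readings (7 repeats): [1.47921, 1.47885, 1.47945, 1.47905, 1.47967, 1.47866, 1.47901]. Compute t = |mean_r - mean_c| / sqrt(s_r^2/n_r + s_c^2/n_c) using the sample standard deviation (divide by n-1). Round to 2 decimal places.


Welch's t-criterion for glass RI comparison:
Recovered mean = sum / n_r = 7.38174 / 5 = 1.476348
Control mean = sum / n_c = 10.3539 / 7 = 1.4791286
Recovered sample variance s_r^2 = 1.3112e-07
Control sample variance s_c^2 = 1.20081e-07
Welch SE (unpooled) = sqrt(s_r^2/n_r + s_c^2/n_c) = sqrt(2.6224e-08 + 1.71544e-08) = sqrt(4.33784e-08) = 0.000208275
|mean_r - mean_c| = 0.00278057
t = 0.00278057 / 0.000208275 = 13.35

13.35


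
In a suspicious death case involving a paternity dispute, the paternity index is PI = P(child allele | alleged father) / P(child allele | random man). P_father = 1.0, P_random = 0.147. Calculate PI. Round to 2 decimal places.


Paternity Index calculation:
PI = P(allele|father) / P(allele|random)
PI = 1.0 / 0.147
PI = 6.80

6.80


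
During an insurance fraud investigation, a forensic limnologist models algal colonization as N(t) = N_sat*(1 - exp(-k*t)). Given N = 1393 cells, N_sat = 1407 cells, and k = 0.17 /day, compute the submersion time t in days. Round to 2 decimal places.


PMSI from diatom colonization curve:
N / N_sat = 1393 / 1407 = 0.99005
1 - N/N_sat = 0.00995
ln(1 - N/N_sat) = -4.610183
t = -ln(1 - N/N_sat) / k = -(-4.610183) / 0.17 = 27.12 days

27.12


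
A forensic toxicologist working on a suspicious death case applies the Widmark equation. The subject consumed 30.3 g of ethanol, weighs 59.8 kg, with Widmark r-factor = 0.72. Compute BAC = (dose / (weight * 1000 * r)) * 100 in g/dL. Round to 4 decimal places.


Applying the Widmark formula:
BAC = (dose_g / (body_wt * 1000 * r)) * 100
Denominator = 59.8 * 1000 * 0.72 = 43056
BAC = (30.3 / 43056) * 100
BAC = 0.0704 g/dL

0.0704


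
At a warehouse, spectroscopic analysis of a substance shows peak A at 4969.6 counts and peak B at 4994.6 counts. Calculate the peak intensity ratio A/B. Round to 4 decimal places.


Spectral peak ratio:
Peak A = 4969.6 counts
Peak B = 4994.6 counts
Ratio = 4969.6 / 4994.6 = 0.9950

0.9950


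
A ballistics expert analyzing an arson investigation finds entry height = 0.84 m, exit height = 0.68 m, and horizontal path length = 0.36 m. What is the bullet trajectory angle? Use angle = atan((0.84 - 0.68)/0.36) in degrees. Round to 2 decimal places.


Bullet trajectory angle:
Height difference = 0.84 - 0.68 = 0.16 m
angle = atan(0.16 / 0.36)
angle = atan(0.444444)
angle = 23.96 degrees

23.96


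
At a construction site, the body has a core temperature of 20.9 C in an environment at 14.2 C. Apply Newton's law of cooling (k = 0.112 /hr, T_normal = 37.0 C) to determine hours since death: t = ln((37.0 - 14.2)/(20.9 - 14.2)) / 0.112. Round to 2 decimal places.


Using Newton's law of cooling:
t = ln((T_normal - T_ambient) / (T_body - T_ambient)) / k
T_normal - T_ambient = 22.8
T_body - T_ambient = 6.7
Ratio = 3.402985
ln(ratio) = 1.224653
t = 1.224653 / 0.112 = 10.93 hours

10.93


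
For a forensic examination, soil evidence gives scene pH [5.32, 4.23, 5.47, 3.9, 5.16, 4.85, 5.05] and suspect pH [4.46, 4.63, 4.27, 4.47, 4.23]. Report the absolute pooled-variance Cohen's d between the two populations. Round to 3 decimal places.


Pooled-variance Cohen's d for soil pH comparison:
Scene mean = 33.98 / 7 = 4.854286
Suspect mean = 22.06 / 5 = 4.412
Scene sample variance s_s^2 = 0.338029
Suspect sample variance s_c^2 = 0.02662
Pooled variance = ((n_s-1)*s_s^2 + (n_c-1)*s_c^2) / (n_s + n_c - 2) = 0.213465
Pooled SD = sqrt(0.213465) = 0.462023
Mean difference = 0.442286
|d| = |0.442286| / 0.462023 = 0.957

0.957


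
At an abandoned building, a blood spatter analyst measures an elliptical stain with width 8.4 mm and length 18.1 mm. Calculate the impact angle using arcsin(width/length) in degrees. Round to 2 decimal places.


Blood spatter impact angle calculation:
width / length = 8.4 / 18.1 = 0.464088
angle = arcsin(0.464088)
angle = 27.65 degrees

27.65


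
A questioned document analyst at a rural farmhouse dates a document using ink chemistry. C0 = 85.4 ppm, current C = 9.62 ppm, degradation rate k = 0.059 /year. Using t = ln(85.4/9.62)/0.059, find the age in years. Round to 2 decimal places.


Document age estimation:
C0/C = 85.4 / 9.62 = 8.877339
ln(C0/C) = 2.183502
t = 2.183502 / 0.059 = 37.01 years

37.01


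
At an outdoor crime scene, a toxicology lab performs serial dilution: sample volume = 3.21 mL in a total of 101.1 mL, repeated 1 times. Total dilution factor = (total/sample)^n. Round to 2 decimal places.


Dilution factor calculation:
Single dilution = V_total / V_sample = 101.1 / 3.21 ≈ 31.495327
Number of dilutions = 1
Total DF = (101.1 / 3.21)^1 (full precision, rounded at the end) = 31.50

31.50


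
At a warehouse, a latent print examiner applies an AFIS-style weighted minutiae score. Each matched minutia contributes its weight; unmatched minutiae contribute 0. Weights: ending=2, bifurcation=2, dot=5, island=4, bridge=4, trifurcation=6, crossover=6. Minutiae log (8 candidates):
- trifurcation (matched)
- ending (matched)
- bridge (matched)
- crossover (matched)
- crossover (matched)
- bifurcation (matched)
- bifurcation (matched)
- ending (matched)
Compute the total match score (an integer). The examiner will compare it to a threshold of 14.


Weighted minutiae match score:
  trifurcation: matched, +6 (running total 6)
  ending: matched, +2 (running total 8)
  bridge: matched, +4 (running total 12)
  crossover: matched, +6 (running total 18)
  crossover: matched, +6 (running total 24)
  bifurcation: matched, +2 (running total 26)
  bifurcation: matched, +2 (running total 28)
  ending: matched, +2 (running total 30)
Total score = 30
Threshold = 14; verdict = identification

30


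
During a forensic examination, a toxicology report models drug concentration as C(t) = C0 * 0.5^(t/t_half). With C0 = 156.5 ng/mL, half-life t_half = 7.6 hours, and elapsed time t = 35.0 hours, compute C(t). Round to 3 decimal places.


Drug concentration decay:
Number of half-lives = t / t_half = 35.0 / 7.6 = 4.605263
Decay factor = 0.5^4.605263 = 0.04108447
C(t) = 156.5 * 0.04108447 = 6.430 ng/mL

6.430


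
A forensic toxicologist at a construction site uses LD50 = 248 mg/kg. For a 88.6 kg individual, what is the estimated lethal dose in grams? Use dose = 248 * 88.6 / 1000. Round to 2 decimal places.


Lethal dose calculation:
Lethal dose = LD50 * body_weight / 1000
= 248 * 88.6 / 1000
= 21972.8 / 1000
= 21.97 g

21.97


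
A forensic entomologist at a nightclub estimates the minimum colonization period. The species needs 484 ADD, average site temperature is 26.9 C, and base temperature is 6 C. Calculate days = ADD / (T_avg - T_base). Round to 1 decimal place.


Insect development time:
Effective temperature = avg_temp - T_base = 26.9 - 6 = 20.9 C
Days = ADD / effective_temp = 484 / 20.9 = 23.2 days

23.2


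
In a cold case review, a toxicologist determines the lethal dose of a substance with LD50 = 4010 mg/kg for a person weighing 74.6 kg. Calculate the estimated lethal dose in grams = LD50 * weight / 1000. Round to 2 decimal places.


Lethal dose calculation:
Lethal dose = LD50 * body_weight / 1000
= 4010 * 74.6 / 1000
= 299146 / 1000
= 299.15 g

299.15


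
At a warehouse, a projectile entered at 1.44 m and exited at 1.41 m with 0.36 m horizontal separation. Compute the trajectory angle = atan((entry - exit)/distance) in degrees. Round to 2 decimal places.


Bullet trajectory angle:
Height difference = 1.44 - 1.41 = 0.03 m
angle = atan(0.03 / 0.36)
angle = atan(0.083333)
angle = 4.76 degrees

4.76


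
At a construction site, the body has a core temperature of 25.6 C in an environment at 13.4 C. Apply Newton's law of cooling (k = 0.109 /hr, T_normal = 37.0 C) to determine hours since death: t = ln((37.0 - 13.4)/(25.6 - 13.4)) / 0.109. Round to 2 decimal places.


Using Newton's law of cooling:
t = ln((T_normal - T_ambient) / (T_body - T_ambient)) / k
T_normal - T_ambient = 23.6
T_body - T_ambient = 12.2
Ratio = 1.934426
ln(ratio) = 0.659811
t = 0.659811 / 0.109 = 6.05 hours

6.05


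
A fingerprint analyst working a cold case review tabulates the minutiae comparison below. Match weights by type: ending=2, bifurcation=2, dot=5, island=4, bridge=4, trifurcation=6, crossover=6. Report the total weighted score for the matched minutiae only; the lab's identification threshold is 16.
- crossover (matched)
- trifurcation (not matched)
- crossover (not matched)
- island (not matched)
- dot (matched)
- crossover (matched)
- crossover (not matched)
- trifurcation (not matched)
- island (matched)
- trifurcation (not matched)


Weighted minutiae match score:
  crossover: matched, +6 (running total 6)
  trifurcation: not matched, +0
  crossover: not matched, +0
  island: not matched, +0
  dot: matched, +5 (running total 11)
  crossover: matched, +6 (running total 17)
  crossover: not matched, +0
  trifurcation: not matched, +0
  island: matched, +4 (running total 21)
  trifurcation: not matched, +0
Total score = 21
Threshold = 16; verdict = identification

21


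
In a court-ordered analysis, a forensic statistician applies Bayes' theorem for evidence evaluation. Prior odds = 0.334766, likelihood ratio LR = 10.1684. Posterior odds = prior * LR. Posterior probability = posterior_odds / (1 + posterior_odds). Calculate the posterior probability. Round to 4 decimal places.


Bayesian evidence evaluation:
Posterior odds = prior_odds * LR = 0.334766 * 10.1684 = 3.404035
Posterior probability = posterior_odds / (1 + posterior_odds)
= 3.404035 / (1 + 3.404035)
= 3.404035 / 4.404035
= 0.7729

0.7729


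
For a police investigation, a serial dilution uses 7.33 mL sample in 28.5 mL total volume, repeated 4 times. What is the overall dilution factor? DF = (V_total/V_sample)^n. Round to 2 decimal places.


Dilution factor calculation:
Single dilution = V_total / V_sample = 28.5 / 7.33 ≈ 3.888131
Number of dilutions = 4
Total DF = (28.5 / 7.33)^4 (full precision, rounded at the end) = 228.54

228.54


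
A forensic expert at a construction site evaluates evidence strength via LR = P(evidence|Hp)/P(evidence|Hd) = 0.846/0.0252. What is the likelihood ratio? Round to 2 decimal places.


Likelihood ratio calculation:
LR = P(E|Hp) / P(E|Hd)
LR = 0.846 / 0.0252
LR = 33.57

33.57


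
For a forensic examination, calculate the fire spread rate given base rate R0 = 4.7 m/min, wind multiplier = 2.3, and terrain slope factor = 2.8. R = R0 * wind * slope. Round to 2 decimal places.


Fire spread rate calculation:
R = R0 * wind_factor * slope_factor
= 4.7 * 2.3 * 2.8
= 10.81 * 2.8
= 30.27 m/min

30.27


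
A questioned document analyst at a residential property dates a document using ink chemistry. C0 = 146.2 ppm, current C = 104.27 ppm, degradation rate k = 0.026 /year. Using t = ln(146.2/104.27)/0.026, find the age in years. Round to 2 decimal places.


Document age estimation:
C0/C = 146.2 / 104.27 = 1.402129
ln(C0/C) = 0.337992
t = 0.337992 / 0.026 = 13.00 years

13.00


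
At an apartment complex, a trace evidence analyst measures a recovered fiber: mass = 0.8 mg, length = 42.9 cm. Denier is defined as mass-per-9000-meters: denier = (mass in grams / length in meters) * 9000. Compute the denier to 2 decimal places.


Denier calculation:
Mass in grams = 0.8 mg / 1000 = 0.0008 g
Length in meters = 42.9 cm / 100 = 0.429 m
Linear density = mass / length = 0.0008 / 0.429 = 0.0018648 g/m
Denier = (g/m) * 9000 = 0.0018648 * 9000 = 16.78

16.78


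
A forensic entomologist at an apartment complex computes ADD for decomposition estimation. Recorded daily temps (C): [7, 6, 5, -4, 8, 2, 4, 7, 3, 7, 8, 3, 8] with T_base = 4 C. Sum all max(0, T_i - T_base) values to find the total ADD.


Computing ADD day by day:
Day 1: max(0, 7 - 4) = 3
Day 2: max(0, 6 - 4) = 2
Day 3: max(0, 5 - 4) = 1
Day 4: max(0, -4 - 4) = 0
Day 5: max(0, 8 - 4) = 4
Day 6: max(0, 2 - 4) = 0
Day 7: max(0, 4 - 4) = 0
Day 8: max(0, 7 - 4) = 3
Day 9: max(0, 3 - 4) = 0
Day 10: max(0, 7 - 4) = 3
Day 11: max(0, 8 - 4) = 4
Day 12: max(0, 3 - 4) = 0
Day 13: max(0, 8 - 4) = 4
Total ADD = 24

24
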